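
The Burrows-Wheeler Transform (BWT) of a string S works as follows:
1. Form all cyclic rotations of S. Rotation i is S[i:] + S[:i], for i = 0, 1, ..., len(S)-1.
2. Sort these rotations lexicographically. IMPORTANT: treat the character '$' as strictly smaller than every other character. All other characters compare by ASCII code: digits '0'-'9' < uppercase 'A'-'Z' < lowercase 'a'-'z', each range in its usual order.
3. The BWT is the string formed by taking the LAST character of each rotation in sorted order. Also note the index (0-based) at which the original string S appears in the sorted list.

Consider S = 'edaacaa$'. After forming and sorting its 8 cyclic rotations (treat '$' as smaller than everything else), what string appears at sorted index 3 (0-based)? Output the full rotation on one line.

All 8 rotations (rotation i = S[i:]+S[:i]):
  rot[0] = edaacaa$
  rot[1] = daacaa$e
  rot[2] = aacaa$ed
  rot[3] = acaa$eda
  rot[4] = caa$edaa
  rot[5] = aa$edaac
  rot[6] = a$edaaca
  rot[7] = $edaacaa
Sorted (with $ < everything):
  sorted[0] = $edaacaa
  sorted[1] = a$edaaca
  sorted[2] = aa$edaac
  sorted[3] = aacaa$ed
  sorted[4] = acaa$eda
  sorted[5] = caa$edaa
  sorted[6] = daacaa$e
  sorted[7] = edaacaa$
sorted[3] = aacaa$ed

Answer: aacaa$ed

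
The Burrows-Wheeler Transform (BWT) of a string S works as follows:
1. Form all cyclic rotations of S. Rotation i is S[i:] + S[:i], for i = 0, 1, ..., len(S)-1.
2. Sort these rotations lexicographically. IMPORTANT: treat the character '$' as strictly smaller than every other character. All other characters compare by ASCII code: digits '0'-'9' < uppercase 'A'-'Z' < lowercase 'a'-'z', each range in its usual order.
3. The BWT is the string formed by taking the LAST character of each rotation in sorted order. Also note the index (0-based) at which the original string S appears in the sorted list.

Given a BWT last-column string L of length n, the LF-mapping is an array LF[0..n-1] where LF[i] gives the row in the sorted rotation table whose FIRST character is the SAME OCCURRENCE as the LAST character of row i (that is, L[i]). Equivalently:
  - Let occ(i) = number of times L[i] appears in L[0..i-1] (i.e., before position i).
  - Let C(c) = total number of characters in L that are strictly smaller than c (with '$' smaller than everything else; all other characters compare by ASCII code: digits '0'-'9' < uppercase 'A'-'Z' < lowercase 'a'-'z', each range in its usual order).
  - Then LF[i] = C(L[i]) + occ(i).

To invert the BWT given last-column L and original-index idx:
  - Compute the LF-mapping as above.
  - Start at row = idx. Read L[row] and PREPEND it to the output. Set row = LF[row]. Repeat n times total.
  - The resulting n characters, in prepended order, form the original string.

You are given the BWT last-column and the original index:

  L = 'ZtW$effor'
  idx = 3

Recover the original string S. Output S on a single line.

Answer: effortWZ$

Derivation:
LF mapping: 2 8 1 0 3 4 5 6 7
Walk LF starting at row 3, prepending L[row]:
  step 1: row=3, L[3]='$', prepend. Next row=LF[3]=0
  step 2: row=0, L[0]='Z', prepend. Next row=LF[0]=2
  step 3: row=2, L[2]='W', prepend. Next row=LF[2]=1
  step 4: row=1, L[1]='t', prepend. Next row=LF[1]=8
  step 5: row=8, L[8]='r', prepend. Next row=LF[8]=7
  step 6: row=7, L[7]='o', prepend. Next row=LF[7]=6
  step 7: row=6, L[6]='f', prepend. Next row=LF[6]=5
  step 8: row=5, L[5]='f', prepend. Next row=LF[5]=4
  step 9: row=4, L[4]='e', prepend. Next row=LF[4]=3
Reversed output: effortWZ$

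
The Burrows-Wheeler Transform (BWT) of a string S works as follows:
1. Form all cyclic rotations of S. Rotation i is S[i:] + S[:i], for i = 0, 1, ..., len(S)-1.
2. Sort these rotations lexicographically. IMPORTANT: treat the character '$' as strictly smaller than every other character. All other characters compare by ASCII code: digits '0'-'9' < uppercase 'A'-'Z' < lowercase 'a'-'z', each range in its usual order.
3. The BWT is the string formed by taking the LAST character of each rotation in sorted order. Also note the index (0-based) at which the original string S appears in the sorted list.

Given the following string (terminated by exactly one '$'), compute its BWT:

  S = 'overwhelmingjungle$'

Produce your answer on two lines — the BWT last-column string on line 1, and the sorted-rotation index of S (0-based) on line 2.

Answer: elhvnnwmggeliu$ejor
14

Derivation:
All 19 rotations (rotation i = S[i:]+S[:i]):
  rot[0] = overwhelmingjungle$
  rot[1] = verwhelmingjungle$o
  rot[2] = erwhelmingjungle$ov
  rot[3] = rwhelmingjungle$ove
  rot[4] = whelmingjungle$over
  rot[5] = helmingjungle$overw
  rot[6] = elmingjungle$overwh
  rot[7] = lmingjungle$overwhe
  rot[8] = mingjungle$overwhel
  rot[9] = ingjungle$overwhelm
  rot[10] = ngjungle$overwhelmi
  rot[11] = gjungle$overwhelmin
  rot[12] = jungle$overwhelming
  rot[13] = ungle$overwhelmingj
  rot[14] = ngle$overwhelmingju
  rot[15] = gle$overwhelmingjun
  rot[16] = le$overwhelmingjung
  rot[17] = e$overwhelmingjungl
  rot[18] = $overwhelmingjungle
Sorted (with $ < everything):
  sorted[0] = $overwhelmingjungle  (last char: 'e')
  sorted[1] = e$overwhelmingjungl  (last char: 'l')
  sorted[2] = elmingjungle$overwh  (last char: 'h')
  sorted[3] = erwhelmingjungle$ov  (last char: 'v')
  sorted[4] = gjungle$overwhelmin  (last char: 'n')
  sorted[5] = gle$overwhelmingjun  (last char: 'n')
  sorted[6] = helmingjungle$overw  (last char: 'w')
  sorted[7] = ingjungle$overwhelm  (last char: 'm')
  sorted[8] = jungle$overwhelming  (last char: 'g')
  sorted[9] = le$overwhelmingjung  (last char: 'g')
  sorted[10] = lmingjungle$overwhe  (last char: 'e')
  sorted[11] = mingjungle$overwhel  (last char: 'l')
  sorted[12] = ngjungle$overwhelmi  (last char: 'i')
  sorted[13] = ngle$overwhelmingju  (last char: 'u')
  sorted[14] = overwhelmingjungle$  (last char: '$')
  sorted[15] = rwhelmingjungle$ove  (last char: 'e')
  sorted[16] = ungle$overwhelmingj  (last char: 'j')
  sorted[17] = verwhelmingjungle$o  (last char: 'o')
  sorted[18] = whelmingjungle$over  (last char: 'r')
Last column: elhvnnwmggeliu$ejor
Original string S is at sorted index 14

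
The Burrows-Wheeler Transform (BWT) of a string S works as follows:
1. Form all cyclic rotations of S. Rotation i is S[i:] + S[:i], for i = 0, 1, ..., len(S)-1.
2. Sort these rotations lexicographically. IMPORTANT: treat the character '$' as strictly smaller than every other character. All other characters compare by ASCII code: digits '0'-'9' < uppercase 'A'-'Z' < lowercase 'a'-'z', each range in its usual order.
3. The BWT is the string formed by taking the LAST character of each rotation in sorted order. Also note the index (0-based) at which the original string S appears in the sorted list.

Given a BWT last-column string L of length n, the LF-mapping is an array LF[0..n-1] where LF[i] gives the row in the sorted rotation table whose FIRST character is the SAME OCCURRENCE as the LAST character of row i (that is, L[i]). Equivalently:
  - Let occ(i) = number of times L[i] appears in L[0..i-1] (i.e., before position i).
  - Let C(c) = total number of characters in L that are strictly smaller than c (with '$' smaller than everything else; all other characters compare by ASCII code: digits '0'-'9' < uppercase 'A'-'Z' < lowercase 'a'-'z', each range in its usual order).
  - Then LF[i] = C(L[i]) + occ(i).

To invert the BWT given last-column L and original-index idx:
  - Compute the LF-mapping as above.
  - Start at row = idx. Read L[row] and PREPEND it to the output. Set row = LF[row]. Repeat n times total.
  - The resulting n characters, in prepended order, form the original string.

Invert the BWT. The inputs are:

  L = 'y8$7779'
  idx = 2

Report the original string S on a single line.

Answer: 78779y$

Derivation:
LF mapping: 6 4 0 1 2 3 5
Walk LF starting at row 2, prepending L[row]:
  step 1: row=2, L[2]='$', prepend. Next row=LF[2]=0
  step 2: row=0, L[0]='y', prepend. Next row=LF[0]=6
  step 3: row=6, L[6]='9', prepend. Next row=LF[6]=5
  step 4: row=5, L[5]='7', prepend. Next row=LF[5]=3
  step 5: row=3, L[3]='7', prepend. Next row=LF[3]=1
  step 6: row=1, L[1]='8', prepend. Next row=LF[1]=4
  step 7: row=4, L[4]='7', prepend. Next row=LF[4]=2
Reversed output: 78779y$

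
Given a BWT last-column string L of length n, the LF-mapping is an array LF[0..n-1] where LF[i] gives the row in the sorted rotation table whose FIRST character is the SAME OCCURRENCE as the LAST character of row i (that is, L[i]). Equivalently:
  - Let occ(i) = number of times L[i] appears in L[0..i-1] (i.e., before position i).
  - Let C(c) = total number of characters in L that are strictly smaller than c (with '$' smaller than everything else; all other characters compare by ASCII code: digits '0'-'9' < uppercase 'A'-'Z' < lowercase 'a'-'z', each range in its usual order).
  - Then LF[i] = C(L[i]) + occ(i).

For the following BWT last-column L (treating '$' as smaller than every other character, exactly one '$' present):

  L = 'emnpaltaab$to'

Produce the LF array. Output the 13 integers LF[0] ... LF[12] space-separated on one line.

Char counts: '$':1, 'a':3, 'b':1, 'e':1, 'l':1, 'm':1, 'n':1, 'o':1, 'p':1, 't':2
C (first-col start): C('$')=0, C('a')=1, C('b')=4, C('e')=5, C('l')=6, C('m')=7, C('n')=8, C('o')=9, C('p')=10, C('t')=11
L[0]='e': occ=0, LF[0]=C('e')+0=5+0=5
L[1]='m': occ=0, LF[1]=C('m')+0=7+0=7
L[2]='n': occ=0, LF[2]=C('n')+0=8+0=8
L[3]='p': occ=0, LF[3]=C('p')+0=10+0=10
L[4]='a': occ=0, LF[4]=C('a')+0=1+0=1
L[5]='l': occ=0, LF[5]=C('l')+0=6+0=6
L[6]='t': occ=0, LF[6]=C('t')+0=11+0=11
L[7]='a': occ=1, LF[7]=C('a')+1=1+1=2
L[8]='a': occ=2, LF[8]=C('a')+2=1+2=3
L[9]='b': occ=0, LF[9]=C('b')+0=4+0=4
L[10]='$': occ=0, LF[10]=C('$')+0=0+0=0
L[11]='t': occ=1, LF[11]=C('t')+1=11+1=12
L[12]='o': occ=0, LF[12]=C('o')+0=9+0=9

Answer: 5 7 8 10 1 6 11 2 3 4 0 12 9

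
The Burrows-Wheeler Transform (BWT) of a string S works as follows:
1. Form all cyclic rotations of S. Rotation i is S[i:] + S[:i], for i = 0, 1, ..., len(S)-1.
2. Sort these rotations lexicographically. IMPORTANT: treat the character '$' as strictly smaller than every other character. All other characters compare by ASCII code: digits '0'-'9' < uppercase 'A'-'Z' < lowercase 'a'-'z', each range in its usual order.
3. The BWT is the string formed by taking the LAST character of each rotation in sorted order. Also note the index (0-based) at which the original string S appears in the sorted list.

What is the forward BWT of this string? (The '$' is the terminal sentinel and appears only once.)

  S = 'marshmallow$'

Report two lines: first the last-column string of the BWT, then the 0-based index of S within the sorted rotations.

Answer: wmmsalh$laro
7

Derivation:
All 12 rotations (rotation i = S[i:]+S[:i]):
  rot[0] = marshmallow$
  rot[1] = arshmallow$m
  rot[2] = rshmallow$ma
  rot[3] = shmallow$mar
  rot[4] = hmallow$mars
  rot[5] = mallow$marsh
  rot[6] = allow$marshm
  rot[7] = llow$marshma
  rot[8] = low$marshmal
  rot[9] = ow$marshmall
  rot[10] = w$marshmallo
  rot[11] = $marshmallow
Sorted (with $ < everything):
  sorted[0] = $marshmallow  (last char: 'w')
  sorted[1] = allow$marshm  (last char: 'm')
  sorted[2] = arshmallow$m  (last char: 'm')
  sorted[3] = hmallow$mars  (last char: 's')
  sorted[4] = llow$marshma  (last char: 'a')
  sorted[5] = low$marshmal  (last char: 'l')
  sorted[6] = mallow$marsh  (last char: 'h')
  sorted[7] = marshmallow$  (last char: '$')
  sorted[8] = ow$marshmall  (last char: 'l')
  sorted[9] = rshmallow$ma  (last char: 'a')
  sorted[10] = shmallow$mar  (last char: 'r')
  sorted[11] = w$marshmallo  (last char: 'o')
Last column: wmmsalh$laro
Original string S is at sorted index 7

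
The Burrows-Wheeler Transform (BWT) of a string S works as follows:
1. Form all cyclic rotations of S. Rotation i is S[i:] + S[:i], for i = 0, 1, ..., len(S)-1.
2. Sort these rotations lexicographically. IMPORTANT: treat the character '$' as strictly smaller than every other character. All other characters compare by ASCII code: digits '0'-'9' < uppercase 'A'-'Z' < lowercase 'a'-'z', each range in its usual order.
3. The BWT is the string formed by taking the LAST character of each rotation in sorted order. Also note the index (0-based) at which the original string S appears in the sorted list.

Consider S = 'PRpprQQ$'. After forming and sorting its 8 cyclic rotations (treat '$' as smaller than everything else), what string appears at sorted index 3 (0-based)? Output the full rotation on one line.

All 8 rotations (rotation i = S[i:]+S[:i]):
  rot[0] = PRpprQQ$
  rot[1] = RpprQQ$P
  rot[2] = pprQQ$PR
  rot[3] = prQQ$PRp
  rot[4] = rQQ$PRpp
  rot[5] = QQ$PRppr
  rot[6] = Q$PRpprQ
  rot[7] = $PRpprQQ
Sorted (with $ < everything):
  sorted[0] = $PRpprQQ
  sorted[1] = PRpprQQ$
  sorted[2] = Q$PRpprQ
  sorted[3] = QQ$PRppr
  sorted[4] = RpprQQ$P
  sorted[5] = pprQQ$PR
  sorted[6] = prQQ$PRp
  sorted[7] = rQQ$PRpp
sorted[3] = QQ$PRppr

Answer: QQ$PRppr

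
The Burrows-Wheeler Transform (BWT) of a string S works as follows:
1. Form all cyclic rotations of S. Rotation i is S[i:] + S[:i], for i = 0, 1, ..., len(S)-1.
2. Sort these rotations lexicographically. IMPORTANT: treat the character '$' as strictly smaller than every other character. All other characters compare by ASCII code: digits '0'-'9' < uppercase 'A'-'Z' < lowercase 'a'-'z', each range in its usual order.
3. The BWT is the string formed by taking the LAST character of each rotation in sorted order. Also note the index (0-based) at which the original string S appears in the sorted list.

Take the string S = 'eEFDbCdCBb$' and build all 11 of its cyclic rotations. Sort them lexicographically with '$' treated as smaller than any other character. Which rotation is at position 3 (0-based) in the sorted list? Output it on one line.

Answer: CdCBb$eEFDb

Derivation:
All 11 rotations (rotation i = S[i:]+S[:i]):
  rot[0] = eEFDbCdCBb$
  rot[1] = EFDbCdCBb$e
  rot[2] = FDbCdCBb$eE
  rot[3] = DbCdCBb$eEF
  rot[4] = bCdCBb$eEFD
  rot[5] = CdCBb$eEFDb
  rot[6] = dCBb$eEFDbC
  rot[7] = CBb$eEFDbCd
  rot[8] = Bb$eEFDbCdC
  rot[9] = b$eEFDbCdCB
  rot[10] = $eEFDbCdCBb
Sorted (with $ < everything):
  sorted[0] = $eEFDbCdCBb
  sorted[1] = Bb$eEFDbCdC
  sorted[2] = CBb$eEFDbCd
  sorted[3] = CdCBb$eEFDb
  sorted[4] = DbCdCBb$eEF
  sorted[5] = EFDbCdCBb$e
  sorted[6] = FDbCdCBb$eE
  sorted[7] = b$eEFDbCdCB
  sorted[8] = bCdCBb$eEFD
  sorted[9] = dCBb$eEFDbC
  sorted[10] = eEFDbCdCBb$
sorted[3] = CdCBb$eEFDb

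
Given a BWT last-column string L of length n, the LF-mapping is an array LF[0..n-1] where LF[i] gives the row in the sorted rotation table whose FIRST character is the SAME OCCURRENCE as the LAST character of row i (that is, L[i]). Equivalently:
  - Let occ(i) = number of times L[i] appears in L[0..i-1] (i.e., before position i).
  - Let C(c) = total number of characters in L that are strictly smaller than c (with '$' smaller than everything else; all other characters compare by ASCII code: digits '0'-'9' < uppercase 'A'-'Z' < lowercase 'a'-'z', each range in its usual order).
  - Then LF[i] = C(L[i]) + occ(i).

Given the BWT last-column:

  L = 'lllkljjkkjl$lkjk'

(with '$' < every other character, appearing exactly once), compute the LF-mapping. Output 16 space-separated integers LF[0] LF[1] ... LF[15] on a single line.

Answer: 10 11 12 5 13 1 2 6 7 3 14 0 15 8 4 9

Derivation:
Char counts: '$':1, 'j':4, 'k':5, 'l':6
C (first-col start): C('$')=0, C('j')=1, C('k')=5, C('l')=10
L[0]='l': occ=0, LF[0]=C('l')+0=10+0=10
L[1]='l': occ=1, LF[1]=C('l')+1=10+1=11
L[2]='l': occ=2, LF[2]=C('l')+2=10+2=12
L[3]='k': occ=0, LF[3]=C('k')+0=5+0=5
L[4]='l': occ=3, LF[4]=C('l')+3=10+3=13
L[5]='j': occ=0, LF[5]=C('j')+0=1+0=1
L[6]='j': occ=1, LF[6]=C('j')+1=1+1=2
L[7]='k': occ=1, LF[7]=C('k')+1=5+1=6
L[8]='k': occ=2, LF[8]=C('k')+2=5+2=7
L[9]='j': occ=2, LF[9]=C('j')+2=1+2=3
L[10]='l': occ=4, LF[10]=C('l')+4=10+4=14
L[11]='$': occ=0, LF[11]=C('$')+0=0+0=0
L[12]='l': occ=5, LF[12]=C('l')+5=10+5=15
L[13]='k': occ=3, LF[13]=C('k')+3=5+3=8
L[14]='j': occ=3, LF[14]=C('j')+3=1+3=4
L[15]='k': occ=4, LF[15]=C('k')+4=5+4=9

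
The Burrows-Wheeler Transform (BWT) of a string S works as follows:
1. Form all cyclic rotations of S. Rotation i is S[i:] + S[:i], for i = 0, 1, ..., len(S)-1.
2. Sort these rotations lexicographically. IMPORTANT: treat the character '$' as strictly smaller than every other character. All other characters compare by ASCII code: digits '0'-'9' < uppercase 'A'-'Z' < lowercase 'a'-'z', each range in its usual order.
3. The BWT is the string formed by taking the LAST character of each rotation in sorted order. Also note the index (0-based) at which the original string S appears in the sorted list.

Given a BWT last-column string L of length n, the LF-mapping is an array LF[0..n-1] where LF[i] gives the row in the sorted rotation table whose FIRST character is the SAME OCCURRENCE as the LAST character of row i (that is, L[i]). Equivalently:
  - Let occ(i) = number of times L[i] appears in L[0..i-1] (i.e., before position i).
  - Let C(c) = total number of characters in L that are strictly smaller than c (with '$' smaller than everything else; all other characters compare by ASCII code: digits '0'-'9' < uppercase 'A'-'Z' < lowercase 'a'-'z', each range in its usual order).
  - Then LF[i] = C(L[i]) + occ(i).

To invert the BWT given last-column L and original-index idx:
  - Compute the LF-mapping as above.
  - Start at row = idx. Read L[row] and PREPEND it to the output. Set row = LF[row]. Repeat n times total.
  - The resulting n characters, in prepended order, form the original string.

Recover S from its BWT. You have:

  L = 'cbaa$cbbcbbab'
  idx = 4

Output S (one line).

Answer: baaacbbbbcbc$

Derivation:
LF mapping: 10 4 1 2 0 11 5 6 12 7 8 3 9
Walk LF starting at row 4, prepending L[row]:
  step 1: row=4, L[4]='$', prepend. Next row=LF[4]=0
  step 2: row=0, L[0]='c', prepend. Next row=LF[0]=10
  step 3: row=10, L[10]='b', prepend. Next row=LF[10]=8
  step 4: row=8, L[8]='c', prepend. Next row=LF[8]=12
  step 5: row=12, L[12]='b', prepend. Next row=LF[12]=9
  step 6: row=9, L[9]='b', prepend. Next row=LF[9]=7
  step 7: row=7, L[7]='b', prepend. Next row=LF[7]=6
  step 8: row=6, L[6]='b', prepend. Next row=LF[6]=5
  step 9: row=5, L[5]='c', prepend. Next row=LF[5]=11
  step 10: row=11, L[11]='a', prepend. Next row=LF[11]=3
  step 11: row=3, L[3]='a', prepend. Next row=LF[3]=2
  step 12: row=2, L[2]='a', prepend. Next row=LF[2]=1
  step 13: row=1, L[1]='b', prepend. Next row=LF[1]=4
Reversed output: baaacbbbbcbc$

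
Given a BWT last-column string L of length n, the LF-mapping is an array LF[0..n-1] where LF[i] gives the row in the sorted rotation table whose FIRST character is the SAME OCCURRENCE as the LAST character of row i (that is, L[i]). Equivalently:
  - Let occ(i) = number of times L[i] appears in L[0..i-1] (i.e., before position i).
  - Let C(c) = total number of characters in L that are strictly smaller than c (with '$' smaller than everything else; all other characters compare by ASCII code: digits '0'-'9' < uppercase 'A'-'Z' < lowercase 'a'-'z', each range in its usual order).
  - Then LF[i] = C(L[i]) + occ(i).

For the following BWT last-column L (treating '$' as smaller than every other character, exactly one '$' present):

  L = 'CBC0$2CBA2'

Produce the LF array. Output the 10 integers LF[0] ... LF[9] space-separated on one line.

Char counts: '$':1, '0':1, '2':2, 'A':1, 'B':2, 'C':3
C (first-col start): C('$')=0, C('0')=1, C('2')=2, C('A')=4, C('B')=5, C('C')=7
L[0]='C': occ=0, LF[0]=C('C')+0=7+0=7
L[1]='B': occ=0, LF[1]=C('B')+0=5+0=5
L[2]='C': occ=1, LF[2]=C('C')+1=7+1=8
L[3]='0': occ=0, LF[3]=C('0')+0=1+0=1
L[4]='$': occ=0, LF[4]=C('$')+0=0+0=0
L[5]='2': occ=0, LF[5]=C('2')+0=2+0=2
L[6]='C': occ=2, LF[6]=C('C')+2=7+2=9
L[7]='B': occ=1, LF[7]=C('B')+1=5+1=6
L[8]='A': occ=0, LF[8]=C('A')+0=4+0=4
L[9]='2': occ=1, LF[9]=C('2')+1=2+1=3

Answer: 7 5 8 1 0 2 9 6 4 3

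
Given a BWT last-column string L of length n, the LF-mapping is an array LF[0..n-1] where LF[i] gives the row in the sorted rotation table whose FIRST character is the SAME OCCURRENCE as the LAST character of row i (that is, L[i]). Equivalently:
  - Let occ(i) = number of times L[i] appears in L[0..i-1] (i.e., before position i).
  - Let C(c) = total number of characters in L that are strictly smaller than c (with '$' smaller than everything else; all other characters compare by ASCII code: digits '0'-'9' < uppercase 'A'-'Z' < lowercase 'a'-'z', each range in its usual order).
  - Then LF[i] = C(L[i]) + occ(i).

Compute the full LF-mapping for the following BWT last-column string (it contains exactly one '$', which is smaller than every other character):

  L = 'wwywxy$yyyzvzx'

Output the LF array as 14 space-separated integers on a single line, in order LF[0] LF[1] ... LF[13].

Answer: 2 3 7 4 5 8 0 9 10 11 12 1 13 6

Derivation:
Char counts: '$':1, 'v':1, 'w':3, 'x':2, 'y':5, 'z':2
C (first-col start): C('$')=0, C('v')=1, C('w')=2, C('x')=5, C('y')=7, C('z')=12
L[0]='w': occ=0, LF[0]=C('w')+0=2+0=2
L[1]='w': occ=1, LF[1]=C('w')+1=2+1=3
L[2]='y': occ=0, LF[2]=C('y')+0=7+0=7
L[3]='w': occ=2, LF[3]=C('w')+2=2+2=4
L[4]='x': occ=0, LF[4]=C('x')+0=5+0=5
L[5]='y': occ=1, LF[5]=C('y')+1=7+1=8
L[6]='$': occ=0, LF[6]=C('$')+0=0+0=0
L[7]='y': occ=2, LF[7]=C('y')+2=7+2=9
L[8]='y': occ=3, LF[8]=C('y')+3=7+3=10
L[9]='y': occ=4, LF[9]=C('y')+4=7+4=11
L[10]='z': occ=0, LF[10]=C('z')+0=12+0=12
L[11]='v': occ=0, LF[11]=C('v')+0=1+0=1
L[12]='z': occ=1, LF[12]=C('z')+1=12+1=13
L[13]='x': occ=1, LF[13]=C('x')+1=5+1=6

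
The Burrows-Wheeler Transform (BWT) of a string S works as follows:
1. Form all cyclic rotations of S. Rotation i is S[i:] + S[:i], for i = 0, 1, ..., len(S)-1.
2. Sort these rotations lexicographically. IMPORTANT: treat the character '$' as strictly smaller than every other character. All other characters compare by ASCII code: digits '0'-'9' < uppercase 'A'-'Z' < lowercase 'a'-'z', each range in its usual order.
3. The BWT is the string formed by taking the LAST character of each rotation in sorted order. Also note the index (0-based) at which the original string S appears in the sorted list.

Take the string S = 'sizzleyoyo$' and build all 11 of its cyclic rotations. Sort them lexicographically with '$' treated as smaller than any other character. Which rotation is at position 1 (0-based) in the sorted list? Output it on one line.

All 11 rotations (rotation i = S[i:]+S[:i]):
  rot[0] = sizzleyoyo$
  rot[1] = izzleyoyo$s
  rot[2] = zzleyoyo$si
  rot[3] = zleyoyo$siz
  rot[4] = leyoyo$sizz
  rot[5] = eyoyo$sizzl
  rot[6] = yoyo$sizzle
  rot[7] = oyo$sizzley
  rot[8] = yo$sizzleyo
  rot[9] = o$sizzleyoy
  rot[10] = $sizzleyoyo
Sorted (with $ < everything):
  sorted[0] = $sizzleyoyo
  sorted[1] = eyoyo$sizzl
  sorted[2] = izzleyoyo$s
  sorted[3] = leyoyo$sizz
  sorted[4] = o$sizzleyoy
  sorted[5] = oyo$sizzley
  sorted[6] = sizzleyoyo$
  sorted[7] = yo$sizzleyo
  sorted[8] = yoyo$sizzle
  sorted[9] = zleyoyo$siz
  sorted[10] = zzleyoyo$si
sorted[1] = eyoyo$sizzl

Answer: eyoyo$sizzl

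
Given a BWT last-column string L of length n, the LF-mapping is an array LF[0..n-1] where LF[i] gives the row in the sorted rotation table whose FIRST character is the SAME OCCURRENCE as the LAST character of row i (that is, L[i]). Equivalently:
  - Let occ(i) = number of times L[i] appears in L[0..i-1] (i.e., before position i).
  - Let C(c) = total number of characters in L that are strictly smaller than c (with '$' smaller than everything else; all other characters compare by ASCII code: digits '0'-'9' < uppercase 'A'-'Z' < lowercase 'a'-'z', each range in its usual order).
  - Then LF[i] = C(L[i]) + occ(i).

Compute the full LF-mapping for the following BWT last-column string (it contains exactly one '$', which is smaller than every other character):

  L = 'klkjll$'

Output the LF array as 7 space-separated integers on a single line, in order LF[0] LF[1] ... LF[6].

Answer: 2 4 3 1 5 6 0

Derivation:
Char counts: '$':1, 'j':1, 'k':2, 'l':3
C (first-col start): C('$')=0, C('j')=1, C('k')=2, C('l')=4
L[0]='k': occ=0, LF[0]=C('k')+0=2+0=2
L[1]='l': occ=0, LF[1]=C('l')+0=4+0=4
L[2]='k': occ=1, LF[2]=C('k')+1=2+1=3
L[3]='j': occ=0, LF[3]=C('j')+0=1+0=1
L[4]='l': occ=1, LF[4]=C('l')+1=4+1=5
L[5]='l': occ=2, LF[5]=C('l')+2=4+2=6
L[6]='$': occ=0, LF[6]=C('$')+0=0+0=0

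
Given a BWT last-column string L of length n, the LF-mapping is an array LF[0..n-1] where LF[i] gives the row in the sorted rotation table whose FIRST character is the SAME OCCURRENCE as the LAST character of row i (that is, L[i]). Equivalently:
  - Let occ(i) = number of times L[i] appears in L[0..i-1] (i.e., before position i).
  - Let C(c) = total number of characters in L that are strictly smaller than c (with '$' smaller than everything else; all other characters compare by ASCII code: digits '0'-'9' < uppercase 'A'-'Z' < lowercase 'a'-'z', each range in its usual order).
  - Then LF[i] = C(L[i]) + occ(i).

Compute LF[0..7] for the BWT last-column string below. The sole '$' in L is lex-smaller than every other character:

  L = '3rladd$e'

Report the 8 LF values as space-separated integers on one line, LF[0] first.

Char counts: '$':1, '3':1, 'a':1, 'd':2, 'e':1, 'l':1, 'r':1
C (first-col start): C('$')=0, C('3')=1, C('a')=2, C('d')=3, C('e')=5, C('l')=6, C('r')=7
L[0]='3': occ=0, LF[0]=C('3')+0=1+0=1
L[1]='r': occ=0, LF[1]=C('r')+0=7+0=7
L[2]='l': occ=0, LF[2]=C('l')+0=6+0=6
L[3]='a': occ=0, LF[3]=C('a')+0=2+0=2
L[4]='d': occ=0, LF[4]=C('d')+0=3+0=3
L[5]='d': occ=1, LF[5]=C('d')+1=3+1=4
L[6]='$': occ=0, LF[6]=C('$')+0=0+0=0
L[7]='e': occ=0, LF[7]=C('e')+0=5+0=5

Answer: 1 7 6 2 3 4 0 5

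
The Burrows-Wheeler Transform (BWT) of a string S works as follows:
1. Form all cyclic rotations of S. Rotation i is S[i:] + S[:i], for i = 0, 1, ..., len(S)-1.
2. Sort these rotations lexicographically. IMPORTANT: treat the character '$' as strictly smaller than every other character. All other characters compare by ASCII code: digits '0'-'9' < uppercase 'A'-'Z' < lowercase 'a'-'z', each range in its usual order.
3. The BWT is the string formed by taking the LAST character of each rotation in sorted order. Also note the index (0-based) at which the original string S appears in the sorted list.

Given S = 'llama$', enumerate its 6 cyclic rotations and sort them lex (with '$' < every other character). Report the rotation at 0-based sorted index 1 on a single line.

Answer: a$llam

Derivation:
All 6 rotations (rotation i = S[i:]+S[:i]):
  rot[0] = llama$
  rot[1] = lama$l
  rot[2] = ama$ll
  rot[3] = ma$lla
  rot[4] = a$llam
  rot[5] = $llama
Sorted (with $ < everything):
  sorted[0] = $llama
  sorted[1] = a$llam
  sorted[2] = ama$ll
  sorted[3] = lama$l
  sorted[4] = llama$
  sorted[5] = ma$lla
sorted[1] = a$llam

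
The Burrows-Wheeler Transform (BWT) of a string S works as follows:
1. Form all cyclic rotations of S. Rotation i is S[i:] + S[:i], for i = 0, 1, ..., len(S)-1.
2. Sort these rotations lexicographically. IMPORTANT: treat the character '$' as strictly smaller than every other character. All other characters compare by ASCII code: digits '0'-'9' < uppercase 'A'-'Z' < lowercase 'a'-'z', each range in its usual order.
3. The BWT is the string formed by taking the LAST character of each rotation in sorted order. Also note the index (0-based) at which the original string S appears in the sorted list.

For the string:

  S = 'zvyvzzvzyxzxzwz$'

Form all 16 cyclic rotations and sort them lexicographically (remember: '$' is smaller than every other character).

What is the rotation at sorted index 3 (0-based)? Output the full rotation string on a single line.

All 16 rotations (rotation i = S[i:]+S[:i]):
  rot[0] = zvyvzzvzyxzxzwz$
  rot[1] = vyvzzvzyxzxzwz$z
  rot[2] = yvzzvzyxzxzwz$zv
  rot[3] = vzzvzyxzxzwz$zvy
  rot[4] = zzvzyxzxzwz$zvyv
  rot[5] = zvzyxzxzwz$zvyvz
  rot[6] = vzyxzxzwz$zvyvzz
  rot[7] = zyxzxzwz$zvyvzzv
  rot[8] = yxzxzwz$zvyvzzvz
  rot[9] = xzxzwz$zvyvzzvzy
  rot[10] = zxzwz$zvyvzzvzyx
  rot[11] = xzwz$zvyvzzvzyxz
  rot[12] = zwz$zvyvzzvzyxzx
  rot[13] = wz$zvyvzzvzyxzxz
  rot[14] = z$zvyvzzvzyxzxzw
  rot[15] = $zvyvzzvzyxzxzwz
Sorted (with $ < everything):
  sorted[0] = $zvyvzzvzyxzxzwz
  sorted[1] = vyvzzvzyxzxzwz$z
  sorted[2] = vzyxzxzwz$zvyvzz
  sorted[3] = vzzvzyxzxzwz$zvy
  sorted[4] = wz$zvyvzzvzyxzxz
  sorted[5] = xzwz$zvyvzzvzyxz
  sorted[6] = xzxzwz$zvyvzzvzy
  sorted[7] = yvzzvzyxzxzwz$zv
  sorted[8] = yxzxzwz$zvyvzzvz
  sorted[9] = z$zvyvzzvzyxzxzw
  sorted[10] = zvyvzzvzyxzxzwz$
  sorted[11] = zvzyxzxzwz$zvyvz
  sorted[12] = zwz$zvyvzzvzyxzx
  sorted[13] = zxzwz$zvyvzzvzyx
  sorted[14] = zyxzxzwz$zvyvzzv
  sorted[15] = zzvzyxzxzwz$zvyv
sorted[3] = vzzvzyxzxzwz$zvy

Answer: vzzvzyxzxzwz$zvy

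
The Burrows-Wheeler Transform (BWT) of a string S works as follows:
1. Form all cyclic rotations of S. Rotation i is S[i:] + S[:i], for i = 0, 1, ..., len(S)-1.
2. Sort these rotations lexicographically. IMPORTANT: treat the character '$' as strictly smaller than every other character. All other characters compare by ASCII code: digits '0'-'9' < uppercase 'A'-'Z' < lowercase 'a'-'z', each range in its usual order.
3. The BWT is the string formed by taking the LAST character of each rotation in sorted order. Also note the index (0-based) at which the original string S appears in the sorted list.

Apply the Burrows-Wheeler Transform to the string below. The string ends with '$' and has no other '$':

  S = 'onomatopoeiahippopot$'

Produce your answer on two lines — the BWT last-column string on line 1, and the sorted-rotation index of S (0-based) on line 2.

Answer: timoaehoopn$tppopoioa
11

Derivation:
All 21 rotations (rotation i = S[i:]+S[:i]):
  rot[0] = onomatopoeiahippopot$
  rot[1] = nomatopoeiahippopot$o
  rot[2] = omatopoeiahippopot$on
  rot[3] = matopoeiahippopot$ono
  rot[4] = atopoeiahippopot$onom
  rot[5] = topoeiahippopot$onoma
  rot[6] = opoeiahippopot$onomat
  rot[7] = poeiahippopot$onomato
  rot[8] = oeiahippopot$onomatop
  rot[9] = eiahippopot$onomatopo
  rot[10] = iahippopot$onomatopoe
  rot[11] = ahippopot$onomatopoei
  rot[12] = hippopot$onomatopoeia
  rot[13] = ippopot$onomatopoeiah
  rot[14] = ppopot$onomatopoeiahi
  rot[15] = popot$onomatopoeiahip
  rot[16] = opot$onomatopoeiahipp
  rot[17] = pot$onomatopoeiahippo
  rot[18] = ot$onomatopoeiahippop
  rot[19] = t$onomatopoeiahippopo
  rot[20] = $onomatopoeiahippopot
Sorted (with $ < everything):
  sorted[0] = $onomatopoeiahippopot  (last char: 't')
  sorted[1] = ahippopot$onomatopoei  (last char: 'i')
  sorted[2] = atopoeiahippopot$onom  (last char: 'm')
  sorted[3] = eiahippopot$onomatopo  (last char: 'o')
  sorted[4] = hippopot$onomatopoeia  (last char: 'a')
  sorted[5] = iahippopot$onomatopoe  (last char: 'e')
  sorted[6] = ippopot$onomatopoeiah  (last char: 'h')
  sorted[7] = matopoeiahippopot$ono  (last char: 'o')
  sorted[8] = nomatopoeiahippopot$o  (last char: 'o')
  sorted[9] = oeiahippopot$onomatop  (last char: 'p')
  sorted[10] = omatopoeiahippopot$on  (last char: 'n')
  sorted[11] = onomatopoeiahippopot$  (last char: '$')
  sorted[12] = opoeiahippopot$onomat  (last char: 't')
  sorted[13] = opot$onomatopoeiahipp  (last char: 'p')
  sorted[14] = ot$onomatopoeiahippop  (last char: 'p')
  sorted[15] = poeiahippopot$onomato  (last char: 'o')
  sorted[16] = popot$onomatopoeiahip  (last char: 'p')
  sorted[17] = pot$onomatopoeiahippo  (last char: 'o')
  sorted[18] = ppopot$onomatopoeiahi  (last char: 'i')
  sorted[19] = t$onomatopoeiahippopo  (last char: 'o')
  sorted[20] = topoeiahippopot$onoma  (last char: 'a')
Last column: timoaehoopn$tppopoioa
Original string S is at sorted index 11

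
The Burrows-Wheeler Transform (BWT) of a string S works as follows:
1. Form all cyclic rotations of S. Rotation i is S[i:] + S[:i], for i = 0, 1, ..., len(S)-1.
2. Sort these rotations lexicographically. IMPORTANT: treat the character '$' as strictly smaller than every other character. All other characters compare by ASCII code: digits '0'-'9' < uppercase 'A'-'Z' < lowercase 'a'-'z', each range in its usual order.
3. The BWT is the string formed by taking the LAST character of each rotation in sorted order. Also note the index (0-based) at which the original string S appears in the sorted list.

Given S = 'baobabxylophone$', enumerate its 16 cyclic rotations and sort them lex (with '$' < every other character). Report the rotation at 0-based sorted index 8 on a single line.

All 16 rotations (rotation i = S[i:]+S[:i]):
  rot[0] = baobabxylophone$
  rot[1] = aobabxylophone$b
  rot[2] = obabxylophone$ba
  rot[3] = babxylophone$bao
  rot[4] = abxylophone$baob
  rot[5] = bxylophone$baoba
  rot[6] = xylophone$baobab
  rot[7] = ylophone$baobabx
  rot[8] = lophone$baobabxy
  rot[9] = ophone$baobabxyl
  rot[10] = phone$baobabxylo
  rot[11] = hone$baobabxylop
  rot[12] = one$baobabxyloph
  rot[13] = ne$baobabxylopho
  rot[14] = e$baobabxylophon
  rot[15] = $baobabxylophone
Sorted (with $ < everything):
  sorted[0] = $baobabxylophone
  sorted[1] = abxylophone$baob
  sorted[2] = aobabxylophone$b
  sorted[3] = babxylophone$bao
  sorted[4] = baobabxylophone$
  sorted[5] = bxylophone$baoba
  sorted[6] = e$baobabxylophon
  sorted[7] = hone$baobabxylop
  sorted[8] = lophone$baobabxy
  sorted[9] = ne$baobabxylopho
  sorted[10] = obabxylophone$ba
  sorted[11] = one$baobabxyloph
  sorted[12] = ophone$baobabxyl
  sorted[13] = phone$baobabxylo
  sorted[14] = xylophone$baobab
  sorted[15] = ylophone$baobabx
sorted[8] = lophone$baobabxy

Answer: lophone$baobabxy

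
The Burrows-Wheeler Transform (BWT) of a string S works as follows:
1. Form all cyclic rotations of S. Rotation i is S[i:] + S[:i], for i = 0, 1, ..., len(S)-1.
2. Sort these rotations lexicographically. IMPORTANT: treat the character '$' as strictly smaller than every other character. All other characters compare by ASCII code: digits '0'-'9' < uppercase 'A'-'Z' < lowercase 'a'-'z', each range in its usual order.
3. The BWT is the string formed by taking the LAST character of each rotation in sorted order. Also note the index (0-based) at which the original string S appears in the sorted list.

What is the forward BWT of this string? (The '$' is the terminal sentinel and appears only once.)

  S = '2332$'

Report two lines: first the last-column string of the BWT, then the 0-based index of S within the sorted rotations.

Answer: 23$32
2

Derivation:
All 5 rotations (rotation i = S[i:]+S[:i]):
  rot[0] = 2332$
  rot[1] = 332$2
  rot[2] = 32$23
  rot[3] = 2$233
  rot[4] = $2332
Sorted (with $ < everything):
  sorted[0] = $2332  (last char: '2')
  sorted[1] = 2$233  (last char: '3')
  sorted[2] = 2332$  (last char: '$')
  sorted[3] = 32$23  (last char: '3')
  sorted[4] = 332$2  (last char: '2')
Last column: 23$32
Original string S is at sorted index 2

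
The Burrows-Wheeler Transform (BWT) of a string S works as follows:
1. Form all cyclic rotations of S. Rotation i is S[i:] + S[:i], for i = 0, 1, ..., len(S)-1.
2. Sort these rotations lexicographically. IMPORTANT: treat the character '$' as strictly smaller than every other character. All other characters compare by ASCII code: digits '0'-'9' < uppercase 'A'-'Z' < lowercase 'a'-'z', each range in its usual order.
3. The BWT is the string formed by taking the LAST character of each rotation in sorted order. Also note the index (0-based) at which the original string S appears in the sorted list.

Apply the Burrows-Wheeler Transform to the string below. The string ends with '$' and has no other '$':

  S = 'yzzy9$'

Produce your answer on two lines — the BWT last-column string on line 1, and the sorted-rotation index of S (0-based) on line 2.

All 6 rotations (rotation i = S[i:]+S[:i]):
  rot[0] = yzzy9$
  rot[1] = zzy9$y
  rot[2] = zy9$yz
  rot[3] = y9$yzz
  rot[4] = 9$yzzy
  rot[5] = $yzzy9
Sorted (with $ < everything):
  sorted[0] = $yzzy9  (last char: '9')
  sorted[1] = 9$yzzy  (last char: 'y')
  sorted[2] = y9$yzz  (last char: 'z')
  sorted[3] = yzzy9$  (last char: '$')
  sorted[4] = zy9$yz  (last char: 'z')
  sorted[5] = zzy9$y  (last char: 'y')
Last column: 9yz$zy
Original string S is at sorted index 3

Answer: 9yz$zy
3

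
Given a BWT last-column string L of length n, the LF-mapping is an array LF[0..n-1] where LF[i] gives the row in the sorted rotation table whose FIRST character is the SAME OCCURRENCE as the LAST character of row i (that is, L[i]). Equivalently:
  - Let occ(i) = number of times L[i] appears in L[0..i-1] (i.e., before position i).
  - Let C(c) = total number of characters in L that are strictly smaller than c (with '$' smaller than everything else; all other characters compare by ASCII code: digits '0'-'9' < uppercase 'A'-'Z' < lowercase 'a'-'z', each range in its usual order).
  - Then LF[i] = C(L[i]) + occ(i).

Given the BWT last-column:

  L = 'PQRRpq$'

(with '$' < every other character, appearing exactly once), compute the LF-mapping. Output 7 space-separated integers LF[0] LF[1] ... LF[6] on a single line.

Char counts: '$':1, 'P':1, 'Q':1, 'R':2, 'p':1, 'q':1
C (first-col start): C('$')=0, C('P')=1, C('Q')=2, C('R')=3, C('p')=5, C('q')=6
L[0]='P': occ=0, LF[0]=C('P')+0=1+0=1
L[1]='Q': occ=0, LF[1]=C('Q')+0=2+0=2
L[2]='R': occ=0, LF[2]=C('R')+0=3+0=3
L[3]='R': occ=1, LF[3]=C('R')+1=3+1=4
L[4]='p': occ=0, LF[4]=C('p')+0=5+0=5
L[5]='q': occ=0, LF[5]=C('q')+0=6+0=6
L[6]='$': occ=0, LF[6]=C('$')+0=0+0=0

Answer: 1 2 3 4 5 6 0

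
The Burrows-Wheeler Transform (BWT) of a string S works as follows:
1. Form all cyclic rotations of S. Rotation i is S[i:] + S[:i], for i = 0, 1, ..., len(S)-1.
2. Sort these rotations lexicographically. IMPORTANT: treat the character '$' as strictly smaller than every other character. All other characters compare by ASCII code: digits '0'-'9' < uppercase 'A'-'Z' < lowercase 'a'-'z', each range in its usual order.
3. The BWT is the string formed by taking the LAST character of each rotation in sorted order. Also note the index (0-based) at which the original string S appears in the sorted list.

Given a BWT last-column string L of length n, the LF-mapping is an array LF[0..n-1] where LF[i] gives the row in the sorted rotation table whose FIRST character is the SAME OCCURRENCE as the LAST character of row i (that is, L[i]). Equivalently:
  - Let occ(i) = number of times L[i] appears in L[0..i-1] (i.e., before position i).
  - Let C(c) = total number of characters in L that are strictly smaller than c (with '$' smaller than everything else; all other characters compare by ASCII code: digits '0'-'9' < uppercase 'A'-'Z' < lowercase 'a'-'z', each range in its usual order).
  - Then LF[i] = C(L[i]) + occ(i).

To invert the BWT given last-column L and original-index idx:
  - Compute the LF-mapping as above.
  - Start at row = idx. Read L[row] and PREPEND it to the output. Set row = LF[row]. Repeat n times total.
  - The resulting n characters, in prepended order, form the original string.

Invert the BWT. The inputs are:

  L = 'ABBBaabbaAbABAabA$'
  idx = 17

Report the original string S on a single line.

Answer: bbBABaBAaAbaAabBA$

Derivation:
LF mapping: 1 6 7 8 10 11 14 15 12 2 16 3 9 4 13 17 5 0
Walk LF starting at row 17, prepending L[row]:
  step 1: row=17, L[17]='$', prepend. Next row=LF[17]=0
  step 2: row=0, L[0]='A', prepend. Next row=LF[0]=1
  step 3: row=1, L[1]='B', prepend. Next row=LF[1]=6
  step 4: row=6, L[6]='b', prepend. Next row=LF[6]=14
  step 5: row=14, L[14]='a', prepend. Next row=LF[14]=13
  step 6: row=13, L[13]='A', prepend. Next row=LF[13]=4
  step 7: row=4, L[4]='a', prepend. Next row=LF[4]=10
  step 8: row=10, L[10]='b', prepend. Next row=LF[10]=16
  step 9: row=16, L[16]='A', prepend. Next row=LF[16]=5
  step 10: row=5, L[5]='a', prepend. Next row=LF[5]=11
  step 11: row=11, L[11]='A', prepend. Next row=LF[11]=3
  step 12: row=3, L[3]='B', prepend. Next row=LF[3]=8
  step 13: row=8, L[8]='a', prepend. Next row=LF[8]=12
  step 14: row=12, L[12]='B', prepend. Next row=LF[12]=9
  step 15: row=9, L[9]='A', prepend. Next row=LF[9]=2
  step 16: row=2, L[2]='B', prepend. Next row=LF[2]=7
  step 17: row=7, L[7]='b', prepend. Next row=LF[7]=15
  step 18: row=15, L[15]='b', prepend. Next row=LF[15]=17
Reversed output: bbBABaBAaAbaAabBA$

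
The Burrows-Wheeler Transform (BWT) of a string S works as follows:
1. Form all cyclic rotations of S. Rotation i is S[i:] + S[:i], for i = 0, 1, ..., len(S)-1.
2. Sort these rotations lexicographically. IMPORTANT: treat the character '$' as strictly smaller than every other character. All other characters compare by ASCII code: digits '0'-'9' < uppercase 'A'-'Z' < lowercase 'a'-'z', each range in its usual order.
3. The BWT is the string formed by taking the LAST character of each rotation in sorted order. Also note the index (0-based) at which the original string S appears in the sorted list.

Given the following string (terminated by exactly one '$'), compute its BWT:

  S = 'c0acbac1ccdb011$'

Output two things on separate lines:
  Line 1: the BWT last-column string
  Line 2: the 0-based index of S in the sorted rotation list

All 16 rotations (rotation i = S[i:]+S[:i]):
  rot[0] = c0acbac1ccdb011$
  rot[1] = 0acbac1ccdb011$c
  rot[2] = acbac1ccdb011$c0
  rot[3] = cbac1ccdb011$c0a
  rot[4] = bac1ccdb011$c0ac
  rot[5] = ac1ccdb011$c0acb
  rot[6] = c1ccdb011$c0acba
  rot[7] = 1ccdb011$c0acbac
  rot[8] = ccdb011$c0acbac1
  rot[9] = cdb011$c0acbac1c
  rot[10] = db011$c0acbac1cc
  rot[11] = b011$c0acbac1ccd
  rot[12] = 011$c0acbac1ccdb
  rot[13] = 11$c0acbac1ccdb0
  rot[14] = 1$c0acbac1ccdb01
  rot[15] = $c0acbac1ccdb011
Sorted (with $ < everything):
  sorted[0] = $c0acbac1ccdb011  (last char: '1')
  sorted[1] = 011$c0acbac1ccdb  (last char: 'b')
  sorted[2] = 0acbac1ccdb011$c  (last char: 'c')
  sorted[3] = 1$c0acbac1ccdb01  (last char: '1')
  sorted[4] = 11$c0acbac1ccdb0  (last char: '0')
  sorted[5] = 1ccdb011$c0acbac  (last char: 'c')
  sorted[6] = ac1ccdb011$c0acb  (last char: 'b')
  sorted[7] = acbac1ccdb011$c0  (last char: '0')
  sorted[8] = b011$c0acbac1ccd  (last char: 'd')
  sorted[9] = bac1ccdb011$c0ac  (last char: 'c')
  sorted[10] = c0acbac1ccdb011$  (last char: '$')
  sorted[11] = c1ccdb011$c0acba  (last char: 'a')
  sorted[12] = cbac1ccdb011$c0a  (last char: 'a')
  sorted[13] = ccdb011$c0acbac1  (last char: '1')
  sorted[14] = cdb011$c0acbac1c  (last char: 'c')
  sorted[15] = db011$c0acbac1cc  (last char: 'c')
Last column: 1bc10cb0dc$aa1cc
Original string S is at sorted index 10

Answer: 1bc10cb0dc$aa1cc
10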